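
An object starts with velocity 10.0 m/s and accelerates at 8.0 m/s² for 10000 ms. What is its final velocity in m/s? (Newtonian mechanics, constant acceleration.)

t = 10000 ms × 0.001 = 10.0 s
v = v₀ + a × t = 10.0 + 8.0 × 10.0 = 90.0 m/s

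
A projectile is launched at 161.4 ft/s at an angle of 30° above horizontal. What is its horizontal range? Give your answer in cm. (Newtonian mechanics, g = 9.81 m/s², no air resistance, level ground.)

v₀ = 161.4 ft/s × 0.3048 = 49.1947 m/s
R = v₀² × sin(2θ) / g = 49.1947² × sin(2 × 30°) / 9.81 = 2420.12 × 0.866025 / 9.81 = 213.648 m
R = 213.648 m / 0.01 = 21360 cm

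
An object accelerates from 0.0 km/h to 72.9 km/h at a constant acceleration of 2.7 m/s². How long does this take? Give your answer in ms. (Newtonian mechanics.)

v₀ = 0.0 km/h × 0.2777777777777778 = 0.0 m/s
v = 72.9 km/h × 0.2777777777777778 = 20.25 m/s
t = (v - v₀) / a = (20.25 - 0.0) / 2.7 = 7.5 s
t = 7.5 s / 0.001 = 7500 ms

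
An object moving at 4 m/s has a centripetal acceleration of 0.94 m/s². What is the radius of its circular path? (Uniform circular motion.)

r = v²/a_c = 4²/0.94 = 17.02 m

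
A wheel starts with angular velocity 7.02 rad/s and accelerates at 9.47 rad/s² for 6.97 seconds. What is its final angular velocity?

ω = ω₀ + αt = 7.02 + 9.47 × 6.97 = 73.03 rad/s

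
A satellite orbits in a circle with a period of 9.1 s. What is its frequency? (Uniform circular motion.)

f = 1/T = 1/9.1 = 0.1099 Hz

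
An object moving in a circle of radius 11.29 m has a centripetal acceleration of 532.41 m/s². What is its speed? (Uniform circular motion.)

v = √(a_c × r) = √(532.41 × 11.29) = 77.53 m/s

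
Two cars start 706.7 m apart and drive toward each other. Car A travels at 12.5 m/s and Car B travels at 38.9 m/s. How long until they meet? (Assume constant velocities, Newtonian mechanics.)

Combined speed: v_combined = 12.5 + 38.9 = 51.4 m/s
Time to meet: t = d/v_combined = 706.7/51.4 = 13.75 s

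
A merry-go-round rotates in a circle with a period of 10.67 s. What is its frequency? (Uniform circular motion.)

f = 1/T = 1/10.67 = 0.0937 Hz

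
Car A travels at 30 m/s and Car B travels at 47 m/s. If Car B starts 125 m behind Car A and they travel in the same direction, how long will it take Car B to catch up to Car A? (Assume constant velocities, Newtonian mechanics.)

Relative speed: v_rel = 47 - 30 = 17 m/s
Time to catch: t = d₀/v_rel = 125/17 = 7.35 s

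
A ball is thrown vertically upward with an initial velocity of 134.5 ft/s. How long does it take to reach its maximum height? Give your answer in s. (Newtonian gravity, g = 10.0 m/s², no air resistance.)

v₀ = 134.5 ft/s × 0.3048 = 40.9956 m/s
t_up = v₀ / g = 40.9956 / 10.0 = 4.1 s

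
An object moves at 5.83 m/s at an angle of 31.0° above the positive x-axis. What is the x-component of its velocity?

vₓ = v cos(θ) = 5.83 × cos(31.0°) = 5.0 m/s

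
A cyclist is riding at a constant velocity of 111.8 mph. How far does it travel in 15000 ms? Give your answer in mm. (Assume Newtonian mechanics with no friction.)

v = 111.8 mph × 0.44704 = 49.9791 m/s
t = 15000 ms × 0.001 = 15.0 s
d = v × t = 49.9791 × 15.0 = 749.687 m
d = 749.687 m / 0.001 = 749700 mm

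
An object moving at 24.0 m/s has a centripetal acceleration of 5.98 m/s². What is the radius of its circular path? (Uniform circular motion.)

r = v²/a_c = 24.0²/5.98 = 96.32 m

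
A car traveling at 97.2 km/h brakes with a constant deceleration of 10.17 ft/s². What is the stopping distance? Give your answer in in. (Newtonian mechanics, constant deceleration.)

v₀ = 97.2 km/h × 0.2777777777777778 = 27.0 m/s
a = 10.17 ft/s² × 0.3048 = 3.09982 m/s²
d = v₀² / (2a) = 27.0² / (2 × 3.09982) = 729.0 / 6.19964 = 117.587 m
d = 117.587 m / 0.0254 = 4629 in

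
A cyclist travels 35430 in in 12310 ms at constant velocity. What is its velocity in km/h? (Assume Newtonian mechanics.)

d = 35430 in × 0.0254 = 899.922 m
t = 12310 ms × 0.001 = 12.31 s
v = d / t = 899.922 / 12.31 = 73.105 m/s
v = 73.105 m/s / 0.2777777777777778 = 263.2 km/h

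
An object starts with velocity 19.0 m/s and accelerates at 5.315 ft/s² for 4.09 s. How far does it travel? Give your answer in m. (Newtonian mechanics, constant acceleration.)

a = 5.315 ft/s² × 0.3048 = 1.62001 m/s²
d = v₀ × t + ½ × a × t² = 19.0 × 4.09 + 0.5 × 1.62001 × 4.09² = 91.26 m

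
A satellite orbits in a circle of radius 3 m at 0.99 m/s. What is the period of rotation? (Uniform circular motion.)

T = 2πr/v = 2π×3/0.99 = 19.04 s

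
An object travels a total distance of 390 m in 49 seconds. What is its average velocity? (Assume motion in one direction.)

v_avg = Δd / Δt = 390 / 49 = 7.96 m/s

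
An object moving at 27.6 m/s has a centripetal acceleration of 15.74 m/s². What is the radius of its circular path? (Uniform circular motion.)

r = v²/a_c = 27.6²/15.74 = 48.4 m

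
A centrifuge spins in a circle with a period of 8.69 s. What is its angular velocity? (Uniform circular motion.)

ω = 2π/T = 2π/8.69 = 0.723 rad/s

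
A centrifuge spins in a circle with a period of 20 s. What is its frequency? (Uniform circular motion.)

f = 1/T = 1/20 = 0.05 Hz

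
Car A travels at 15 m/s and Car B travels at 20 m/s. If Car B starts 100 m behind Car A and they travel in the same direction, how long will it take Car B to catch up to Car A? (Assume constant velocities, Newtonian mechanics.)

Relative speed: v_rel = 20 - 15 = 5 m/s
Time to catch: t = d₀/v_rel = 100/5 = 20.0 s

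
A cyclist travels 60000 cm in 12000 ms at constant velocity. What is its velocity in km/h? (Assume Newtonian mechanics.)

d = 60000 cm × 0.01 = 600.0 m
t = 12000 ms × 0.001 = 12.0 s
v = d / t = 600.0 / 12.0 = 50.0 m/s
v = 50.0 m/s / 0.2777777777777778 = 180.0 km/h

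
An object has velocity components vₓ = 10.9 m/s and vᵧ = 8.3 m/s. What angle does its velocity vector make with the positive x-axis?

θ = arctan(vᵧ/vₓ) = arctan(8.3/10.9) = 37.29°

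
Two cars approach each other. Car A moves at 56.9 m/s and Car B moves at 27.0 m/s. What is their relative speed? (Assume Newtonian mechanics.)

v_rel = v_A + v_B = 56.9 + 27.0 = 83.9 m/s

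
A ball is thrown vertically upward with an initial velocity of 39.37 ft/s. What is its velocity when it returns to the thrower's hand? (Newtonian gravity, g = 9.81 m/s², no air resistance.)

By conservation of energy (no air resistance), the ball returns to the throw height with the same speed as launch, but directed downward.
|v_ground| = v₀ = 39.37 ft/s
v_ground = 39.37 ft/s (downward)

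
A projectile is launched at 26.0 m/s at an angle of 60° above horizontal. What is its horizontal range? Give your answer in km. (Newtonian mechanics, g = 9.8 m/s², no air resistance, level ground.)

R = v₀² × sin(2θ) / g = 26.0² × sin(2 × 60°) / 9.8 = 676.0 × 0.866025 / 9.8 = 59.7381 m
R = 59.7381 m / 1000.0 = 0.05974 km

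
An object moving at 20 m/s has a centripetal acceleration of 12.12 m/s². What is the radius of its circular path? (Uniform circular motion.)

r = v²/a_c = 20²/12.12 = 33.0 m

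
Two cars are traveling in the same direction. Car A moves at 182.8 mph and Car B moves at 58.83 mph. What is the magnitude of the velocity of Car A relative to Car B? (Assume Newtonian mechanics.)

v_rel = |v_A - v_B| = |182.8 - 58.83| = 123.97 mph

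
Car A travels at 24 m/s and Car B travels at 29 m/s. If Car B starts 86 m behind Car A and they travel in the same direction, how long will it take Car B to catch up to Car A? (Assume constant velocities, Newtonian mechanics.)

Relative speed: v_rel = 29 - 24 = 5 m/s
Time to catch: t = d₀/v_rel = 86/5 = 17.2 s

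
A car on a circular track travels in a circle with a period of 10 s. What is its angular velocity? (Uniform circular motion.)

ω = 2π/T = 2π/10 = 0.6283 rad/s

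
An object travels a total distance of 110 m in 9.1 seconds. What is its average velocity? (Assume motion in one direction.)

v_avg = Δd / Δt = 110 / 9.1 = 12.09 m/s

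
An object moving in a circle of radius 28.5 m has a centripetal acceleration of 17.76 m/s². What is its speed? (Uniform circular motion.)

v = √(a_c × r) = √(17.76 × 28.5) = 22.5 m/s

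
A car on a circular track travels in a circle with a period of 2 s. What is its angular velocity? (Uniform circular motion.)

ω = 2π/T = 2π/2 = 3.1416 rad/s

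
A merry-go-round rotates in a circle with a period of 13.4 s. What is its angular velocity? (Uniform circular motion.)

ω = 2π/T = 2π/13.4 = 0.4689 rad/s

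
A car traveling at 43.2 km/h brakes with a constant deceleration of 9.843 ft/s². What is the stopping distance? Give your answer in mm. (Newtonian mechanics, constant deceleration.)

v₀ = 43.2 km/h × 0.2777777777777778 = 12.0 m/s
a = 9.843 ft/s² × 0.3048 = 3.00015 m/s²
d = v₀² / (2a) = 12.0² / (2 × 3.00015) = 144.0 / 6.0003 = 23.9988 m
d = 23.9988 m / 0.001 = 24000 mm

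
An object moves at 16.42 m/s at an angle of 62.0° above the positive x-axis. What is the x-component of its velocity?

vₓ = v cos(θ) = 16.42 × cos(62.0°) = 7.71 m/s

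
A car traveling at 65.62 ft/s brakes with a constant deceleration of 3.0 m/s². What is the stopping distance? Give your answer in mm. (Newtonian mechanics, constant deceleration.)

v₀ = 65.62 ft/s × 0.3048 = 20.001 m/s
d = v₀² / (2a) = 20.001² / (2 × 3.0) = 400.04 / 6.0 = 66.6733 m
d = 66.6733 m / 0.001 = 66670 mm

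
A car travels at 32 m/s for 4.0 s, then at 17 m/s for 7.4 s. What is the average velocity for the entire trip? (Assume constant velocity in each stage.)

d₁ = v₁t₁ = 32 × 4.0 = 128.0 m
d₂ = v₂t₂ = 17 × 7.4 = 125.8 m
d_total = 253.8 m, t_total = 11.4 s
v_avg = d_total/t_total = 253.8/11.4 = 22.26 m/s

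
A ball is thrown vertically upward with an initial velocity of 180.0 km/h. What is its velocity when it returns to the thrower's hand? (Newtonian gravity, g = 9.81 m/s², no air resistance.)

By conservation of energy (no air resistance), the ball returns to the throw height with the same speed as launch, but directed downward.
|v_ground| = v₀ = 180.0 km/h
v_ground = 180.0 km/h (downward)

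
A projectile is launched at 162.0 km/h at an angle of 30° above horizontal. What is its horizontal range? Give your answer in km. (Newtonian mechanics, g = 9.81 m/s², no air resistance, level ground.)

v₀ = 162.0 km/h × 0.2777777777777778 = 45.0 m/s
R = v₀² × sin(2θ) / g = 45.0² × sin(2 × 30°) / 9.81 = 2025.0 × 0.866025 / 9.81 = 178.767 m
R = 178.767 m / 1000.0 = 0.1788 km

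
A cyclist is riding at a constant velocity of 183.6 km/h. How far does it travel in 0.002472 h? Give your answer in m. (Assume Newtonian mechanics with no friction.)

v = 183.6 km/h × 0.2777777777777778 = 51.0 m/s
t = 0.002472 h × 3600.0 = 8.8992 s
d = v × t = 51.0 × 8.8992 = 453.9 m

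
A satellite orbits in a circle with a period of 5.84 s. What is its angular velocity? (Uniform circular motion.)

ω = 2π/T = 2π/5.84 = 1.0759 rad/s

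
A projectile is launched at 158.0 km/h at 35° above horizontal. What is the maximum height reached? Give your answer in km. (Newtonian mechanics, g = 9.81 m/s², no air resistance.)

v₀ = 158.0 km/h × 0.2777777777777778 = 43.8889 m/s
H = v₀² × sin²(θ) / (2g) = 43.8889² × sin(35°)² / (2 × 9.81) = 1926.24 × 0.32899 / 19.62 = 32.2994 m
H = 32.2994 m / 1000.0 = 0.0323 km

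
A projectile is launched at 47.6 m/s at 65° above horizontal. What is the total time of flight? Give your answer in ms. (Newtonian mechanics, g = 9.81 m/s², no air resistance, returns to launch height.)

T = 2 × v₀ × sin(θ) / g = 2 × 47.6 × sin(65°) / 9.81 = 2 × 47.6 × 0.906308 / 9.81 = 8.79516 s
T = 8.79516 s / 0.001 = 8795 ms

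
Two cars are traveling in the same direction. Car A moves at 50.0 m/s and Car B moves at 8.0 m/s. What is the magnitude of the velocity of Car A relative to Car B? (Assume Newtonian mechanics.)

v_rel = |v_A - v_B| = |50.0 - 8.0| = 42.0 m/s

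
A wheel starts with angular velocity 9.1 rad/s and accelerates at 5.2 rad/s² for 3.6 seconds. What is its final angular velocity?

ω = ω₀ + αt = 9.1 + 5.2 × 3.6 = 27.82 rad/s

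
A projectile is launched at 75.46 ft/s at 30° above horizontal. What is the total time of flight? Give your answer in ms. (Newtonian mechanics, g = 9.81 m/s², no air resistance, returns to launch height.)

v₀ = 75.46 ft/s × 0.3048 = 23.0002 m/s
T = 2 × v₀ × sin(θ) / g = 2 × 23.0002 × sin(30°) / 9.81 = 2 × 23.0002 × 0.5 / 9.81 = 2.34457 s
T = 2.34457 s / 0.001 = 2345 ms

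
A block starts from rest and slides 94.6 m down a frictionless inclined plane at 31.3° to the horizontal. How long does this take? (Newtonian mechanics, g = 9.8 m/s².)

a = g sin(θ) = 9.8 × sin(31.3°) = 5.0913 m/s²
t = √(2d/a) = √(2 × 94.6 / 5.0913) = 6.1 s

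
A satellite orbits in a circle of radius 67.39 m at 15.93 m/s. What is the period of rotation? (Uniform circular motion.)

T = 2πr/v = 2π×67.39/15.93 = 26.58 s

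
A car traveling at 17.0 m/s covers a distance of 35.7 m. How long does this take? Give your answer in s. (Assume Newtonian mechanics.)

t = d / v = 35.7 / 17.0 = 2.1 s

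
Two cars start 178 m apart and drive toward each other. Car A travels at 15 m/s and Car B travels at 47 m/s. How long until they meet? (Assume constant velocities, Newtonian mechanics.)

Combined speed: v_combined = 15 + 47 = 62 m/s
Time to meet: t = d/v_combined = 178/62 = 2.87 s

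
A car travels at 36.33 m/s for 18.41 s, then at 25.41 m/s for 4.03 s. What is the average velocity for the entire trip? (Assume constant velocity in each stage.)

d₁ = v₁t₁ = 36.33 × 18.41 = 668.8353 m
d₂ = v₂t₂ = 25.41 × 4.03 = 102.4023 m
d_total = 771.2376 m, t_total = 22.44 s
v_avg = d_total/t_total = 771.2376/22.44 = 34.37 m/s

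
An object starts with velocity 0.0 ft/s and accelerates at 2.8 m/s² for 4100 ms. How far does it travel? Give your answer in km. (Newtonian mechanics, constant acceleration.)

v₀ = 0.0 ft/s × 0.3048 = 0.0 m/s
t = 4100 ms × 0.001 = 4.1 s
d = v₀ × t + ½ × a × t² = 0.0 × 4.1 + 0.5 × 2.8 × 4.1² = 23.534 m
d = 23.534 m / 1000.0 = 0.02353 km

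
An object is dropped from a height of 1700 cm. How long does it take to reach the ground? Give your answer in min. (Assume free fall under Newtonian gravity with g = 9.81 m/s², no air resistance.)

h = 1700 cm × 0.01 = 17.0 m
t = √(2h/g) = √(2 × 17.0 / 9.81) = 1.86168 s
t = 1.86168 s / 60.0 = 0.03103 min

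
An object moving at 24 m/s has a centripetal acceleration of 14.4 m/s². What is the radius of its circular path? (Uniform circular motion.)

r = v²/a_c = 24²/14.4 = 40.0 m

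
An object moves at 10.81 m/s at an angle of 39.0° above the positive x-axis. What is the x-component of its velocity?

vₓ = v cos(θ) = 10.81 × cos(39.0°) = 8.4 m/s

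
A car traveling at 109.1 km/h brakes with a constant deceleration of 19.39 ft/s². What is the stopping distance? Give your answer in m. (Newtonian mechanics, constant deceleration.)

v₀ = 109.1 km/h × 0.2777777777777778 = 30.3056 m/s
a = 19.39 ft/s² × 0.3048 = 5.91007 m/s²
d = v₀² / (2a) = 30.3056² / (2 × 5.91007) = 918.429 / 11.8201 = 77.7 m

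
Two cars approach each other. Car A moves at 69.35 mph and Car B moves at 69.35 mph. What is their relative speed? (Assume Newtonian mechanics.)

v_rel = v_A + v_B = 69.35 + 69.35 = 138.7 mph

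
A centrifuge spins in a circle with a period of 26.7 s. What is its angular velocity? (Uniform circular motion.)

ω = 2π/T = 2π/26.7 = 0.2353 rad/s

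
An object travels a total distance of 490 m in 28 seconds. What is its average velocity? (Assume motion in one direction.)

v_avg = Δd / Δt = 490 / 28 = 17.5 m/s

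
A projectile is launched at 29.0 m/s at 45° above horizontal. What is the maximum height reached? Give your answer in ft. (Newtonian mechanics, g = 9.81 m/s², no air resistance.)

H = v₀² × sin²(θ) / (2g) = 29.0² × sin(45°)² / (2 × 9.81) = 841.0 × 0.5 / 19.62 = 21.4322 m
H = 21.4322 m / 0.3048 = 70.32 ft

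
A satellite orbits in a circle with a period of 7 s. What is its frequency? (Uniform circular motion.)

f = 1/T = 1/7 = 0.1429 Hz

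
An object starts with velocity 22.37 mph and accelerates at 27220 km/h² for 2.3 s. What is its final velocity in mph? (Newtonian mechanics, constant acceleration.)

v₀ = 22.37 mph × 0.44704 = 10.0003 m/s
a = 27220 km/h² × 7.716049382716049e-05 = 2.10031 m/s²
v = v₀ + a × t = 10.0003 + 2.10031 × 2.3 = 14.831 m/s
v = 14.831 m/s / 0.44704 = 33.18 mph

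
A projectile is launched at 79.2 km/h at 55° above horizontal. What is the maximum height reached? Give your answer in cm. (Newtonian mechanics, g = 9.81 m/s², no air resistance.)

v₀ = 79.2 km/h × 0.2777777777777778 = 22.0 m/s
H = v₀² × sin²(θ) / (2g) = 22.0² × sin(55°)² / (2 × 9.81) = 484.0 × 0.67101 / 19.62 = 16.5529 m
H = 16.5529 m / 0.01 = 1655 cm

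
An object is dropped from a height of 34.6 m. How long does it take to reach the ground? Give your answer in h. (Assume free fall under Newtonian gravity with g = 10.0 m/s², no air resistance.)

t = √(2h/g) = √(2 × 34.6 / 10.0) = 2.63059 s
t = 2.63059 s / 3600.0 = 0.0007307 h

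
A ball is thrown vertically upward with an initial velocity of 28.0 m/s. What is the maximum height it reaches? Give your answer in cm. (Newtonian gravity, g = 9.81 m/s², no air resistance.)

h_max = v₀² / (2g) = 28.0² / (2 × 9.81) = 784.0 / 19.62 = 39.9592 m
h_max = 39.9592 m / 0.01 = 3996 cm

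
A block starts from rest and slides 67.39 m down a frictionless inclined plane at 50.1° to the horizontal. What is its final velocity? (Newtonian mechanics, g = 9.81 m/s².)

a = g sin(θ) = 9.81 × sin(50.1°) = 7.5259 m/s²
v = √(2ad) = √(2 × 7.5259 × 67.39) = 31.85 m/s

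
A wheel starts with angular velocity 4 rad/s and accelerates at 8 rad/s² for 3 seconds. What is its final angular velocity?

ω = ω₀ + αt = 4 + 8 × 3 = 28 rad/s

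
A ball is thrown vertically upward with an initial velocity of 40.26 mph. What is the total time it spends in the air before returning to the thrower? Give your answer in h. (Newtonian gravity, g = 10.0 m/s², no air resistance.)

v₀ = 40.26 mph × 0.44704 = 17.9978 m/s
t_total = 2 × v₀ / g = 2 × 17.9978 / 10.0 = 3.59956 s
t_total = 3.59956 s / 3600.0 = 0.0009999 h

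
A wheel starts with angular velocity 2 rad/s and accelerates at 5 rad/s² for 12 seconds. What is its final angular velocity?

ω = ω₀ + αt = 2 + 5 × 12 = 62 rad/s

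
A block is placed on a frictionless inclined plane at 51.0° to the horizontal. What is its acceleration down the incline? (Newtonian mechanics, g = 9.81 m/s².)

a = g sin(θ) = 9.81 × sin(51.0°) = 9.81 × 0.7771 = 7.62 m/s²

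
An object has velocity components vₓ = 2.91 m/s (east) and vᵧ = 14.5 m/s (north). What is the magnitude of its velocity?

|v| = √(vₓ² + vᵧ²) = √(2.91² + 14.5²) = √(218.7181) = 14.79 m/s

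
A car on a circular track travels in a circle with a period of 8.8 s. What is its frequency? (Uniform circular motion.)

f = 1/T = 1/8.8 = 0.1136 Hz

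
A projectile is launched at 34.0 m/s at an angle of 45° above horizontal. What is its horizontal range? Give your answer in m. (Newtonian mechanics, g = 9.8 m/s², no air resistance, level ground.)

R = v₀² × sin(2θ) / g = 34.0² × sin(2 × 45°) / 9.8 = 1156.0 × 1.0 / 9.8 = 118.0 m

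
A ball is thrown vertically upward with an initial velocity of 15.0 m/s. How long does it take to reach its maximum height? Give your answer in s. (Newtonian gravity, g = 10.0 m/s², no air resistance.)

t_up = v₀ / g = 15.0 / 10.0 = 1.5 s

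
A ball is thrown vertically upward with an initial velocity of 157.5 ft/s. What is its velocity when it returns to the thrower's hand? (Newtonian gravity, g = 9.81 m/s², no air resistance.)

By conservation of energy (no air resistance), the ball returns to the throw height with the same speed as launch, but directed downward.
|v_ground| = v₀ = 157.5 ft/s
v_ground = 157.5 ft/s (downward)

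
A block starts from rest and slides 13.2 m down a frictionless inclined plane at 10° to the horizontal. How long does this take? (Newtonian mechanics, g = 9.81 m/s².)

a = g sin(θ) = 9.81 × sin(10°) = 1.7035 m/s²
t = √(2d/a) = √(2 × 13.2 / 1.7035) = 3.94 s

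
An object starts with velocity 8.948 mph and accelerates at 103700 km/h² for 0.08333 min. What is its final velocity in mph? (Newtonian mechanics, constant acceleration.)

v₀ = 8.948 mph × 0.44704 = 4.00011 m/s
a = 103700 km/h² × 7.716049382716049e-05 = 8.00154 m/s²
t = 0.08333 min × 60.0 = 4.9998 s
v = v₀ + a × t = 4.00011 + 8.00154 × 4.9998 = 44.0062 m/s
v = 44.0062 m/s / 0.44704 = 98.44 mph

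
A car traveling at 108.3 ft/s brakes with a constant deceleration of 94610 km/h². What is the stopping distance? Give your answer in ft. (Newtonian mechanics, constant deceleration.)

v₀ = 108.3 ft/s × 0.3048 = 33.0098 m/s
a = 94610 km/h² × 7.716049382716049e-05 = 7.30015 m/s²
d = v₀² / (2a) = 33.0098² / (2 × 7.30015) = 1089.65 / 14.6003 = 74.632 m
d = 74.632 m / 0.3048 = 244.9 ft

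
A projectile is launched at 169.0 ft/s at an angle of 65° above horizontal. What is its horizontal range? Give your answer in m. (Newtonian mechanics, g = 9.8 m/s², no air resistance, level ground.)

v₀ = 169.0 ft/s × 0.3048 = 51.5112 m/s
R = v₀² × sin(2θ) / g = 51.5112² × sin(2 × 65°) / 9.8 = 2653.4 × 0.766044 / 9.8 = 207.4 m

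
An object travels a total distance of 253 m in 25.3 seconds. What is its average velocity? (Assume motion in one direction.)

v_avg = Δd / Δt = 253 / 25.3 = 10.0 m/s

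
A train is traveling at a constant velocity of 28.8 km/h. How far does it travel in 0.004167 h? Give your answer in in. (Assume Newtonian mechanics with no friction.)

v = 28.8 km/h × 0.2777777777777778 = 8.0 m/s
t = 0.004167 h × 3600.0 = 15.0012 s
d = v × t = 8.0 × 15.0012 = 120.01 m
d = 120.01 m / 0.0254 = 4725 in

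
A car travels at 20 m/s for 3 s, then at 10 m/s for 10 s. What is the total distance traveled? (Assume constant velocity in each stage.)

d₁ = v₁t₁ = 20 × 3 = 60 m
d₂ = v₂t₂ = 10 × 10 = 100 m
d_total = 60 + 100 = 160 m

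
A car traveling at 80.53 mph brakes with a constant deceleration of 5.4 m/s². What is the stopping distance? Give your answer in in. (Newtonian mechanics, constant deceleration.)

v₀ = 80.53 mph × 0.44704 = 36.0001 m/s
d = v₀² / (2a) = 36.0001² / (2 × 5.4) = 1296.01 / 10.8 = 120.001 m
d = 120.001 m / 0.0254 = 4724 in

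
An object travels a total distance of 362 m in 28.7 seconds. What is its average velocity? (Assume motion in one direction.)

v_avg = Δd / Δt = 362 / 28.7 = 12.61 m/s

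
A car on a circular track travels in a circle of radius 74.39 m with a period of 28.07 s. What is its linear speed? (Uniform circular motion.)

v = 2πr/T = 2π×74.39/28.07 = 16.65 m/s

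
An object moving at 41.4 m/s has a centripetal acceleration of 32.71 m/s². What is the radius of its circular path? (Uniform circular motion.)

r = v²/a_c = 41.4²/32.71 = 52.4 m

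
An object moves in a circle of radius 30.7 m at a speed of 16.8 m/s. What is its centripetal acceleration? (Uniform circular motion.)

a_c = v²/r = 16.8²/30.7 = 282.24/30.7 = 9.19 m/s²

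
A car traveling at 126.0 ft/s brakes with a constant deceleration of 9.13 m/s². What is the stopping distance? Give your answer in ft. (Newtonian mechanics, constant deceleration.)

v₀ = 126.0 ft/s × 0.3048 = 38.4048 m/s
d = v₀² / (2a) = 38.4048² / (2 × 9.13) = 1474.93 / 18.26 = 80.7738 m
d = 80.7738 m / 0.3048 = 265.0 ft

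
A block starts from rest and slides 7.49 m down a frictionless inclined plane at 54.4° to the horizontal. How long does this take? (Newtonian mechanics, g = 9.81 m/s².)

a = g sin(θ) = 9.81 × sin(54.4°) = 7.9765 m/s²
t = √(2d/a) = √(2 × 7.49 / 7.9765) = 1.37 s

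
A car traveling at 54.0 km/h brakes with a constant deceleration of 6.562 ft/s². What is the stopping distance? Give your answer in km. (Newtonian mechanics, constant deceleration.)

v₀ = 54.0 km/h × 0.2777777777777778 = 15.0 m/s
a = 6.562 ft/s² × 0.3048 = 2.0001 m/s²
d = v₀² / (2a) = 15.0² / (2 × 2.0001) = 225.0 / 4.0002 = 56.2472 m
d = 56.2472 m / 1000.0 = 0.05625 km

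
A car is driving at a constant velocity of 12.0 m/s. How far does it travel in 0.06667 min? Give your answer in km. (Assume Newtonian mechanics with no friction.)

t = 0.06667 min × 60.0 = 4.0002 s
d = v × t = 12.0 × 4.0002 = 48.0024 m
d = 48.0024 m / 1000.0 = 0.048 km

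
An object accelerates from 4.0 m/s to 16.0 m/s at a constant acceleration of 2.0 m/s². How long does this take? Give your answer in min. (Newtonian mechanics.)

t = (v - v₀) / a = (16.0 - 4.0) / 2.0 = 6.0 s
t = 6.0 s / 60.0 = 0.1 min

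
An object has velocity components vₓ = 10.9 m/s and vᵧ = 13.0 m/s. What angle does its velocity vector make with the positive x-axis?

θ = arctan(vᵧ/vₓ) = arctan(13.0/10.9) = 50.02°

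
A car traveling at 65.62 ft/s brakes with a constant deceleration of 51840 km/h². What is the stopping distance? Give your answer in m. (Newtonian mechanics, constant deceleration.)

v₀ = 65.62 ft/s × 0.3048 = 20.00098 m/s
a = 51840 km/h² × 7.716049382716049e-05 = 4.0 m/s²
d = v₀² / (2a) = 20.00098² / (2 × 4.0) = 400.0392 / 8.0 = 50.0 m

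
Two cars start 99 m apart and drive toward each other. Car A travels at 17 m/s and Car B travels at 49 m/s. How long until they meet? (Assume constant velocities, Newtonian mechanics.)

Combined speed: v_combined = 17 + 49 = 66 m/s
Time to meet: t = d/v_combined = 99/66 = 1.5 s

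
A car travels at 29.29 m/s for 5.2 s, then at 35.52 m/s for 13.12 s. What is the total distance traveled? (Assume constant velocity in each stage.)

d₁ = v₁t₁ = 29.29 × 5.2 = 152.308 m
d₂ = v₂t₂ = 35.52 × 13.12 = 466.0224 m
d_total = 152.308 + 466.0224 = 618.33 m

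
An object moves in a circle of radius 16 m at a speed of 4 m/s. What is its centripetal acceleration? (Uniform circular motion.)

a_c = v²/r = 4²/16 = 16/16 = 1.0 m/s²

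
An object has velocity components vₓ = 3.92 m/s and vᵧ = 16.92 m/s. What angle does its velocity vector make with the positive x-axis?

θ = arctan(vᵧ/vₓ) = arctan(16.92/3.92) = 76.96°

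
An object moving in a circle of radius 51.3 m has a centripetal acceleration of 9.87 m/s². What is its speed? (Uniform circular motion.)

v = √(a_c × r) = √(9.87 × 51.3) = 22.5 m/s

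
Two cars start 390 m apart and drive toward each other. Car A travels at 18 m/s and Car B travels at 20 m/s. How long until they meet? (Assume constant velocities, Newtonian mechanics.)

Combined speed: v_combined = 18 + 20 = 38 m/s
Time to meet: t = d/v_combined = 390/38 = 10.26 s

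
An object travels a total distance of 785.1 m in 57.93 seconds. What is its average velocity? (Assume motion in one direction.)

v_avg = Δd / Δt = 785.1 / 57.93 = 13.55 m/s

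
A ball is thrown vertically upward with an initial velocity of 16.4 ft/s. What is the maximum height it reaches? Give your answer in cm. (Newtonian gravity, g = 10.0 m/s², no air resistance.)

v₀ = 16.4 ft/s × 0.3048 = 4.99872 m/s
h_max = v₀² / (2g) = 4.99872² / (2 × 10.0) = 24.9872 / 20.0 = 1.24936 m
h_max = 1.24936 m / 0.01 = 124.9 cm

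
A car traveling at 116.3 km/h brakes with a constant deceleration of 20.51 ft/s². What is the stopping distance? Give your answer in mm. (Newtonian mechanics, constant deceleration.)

v₀ = 116.3 km/h × 0.2777777777777778 = 32.3056 m/s
a = 20.51 ft/s² × 0.3048 = 6.25145 m/s²
d = v₀² / (2a) = 32.3056² / (2 × 6.25145) = 1043.65 / 12.5029 = 83.4726 m
d = 83.4726 m / 0.001 = 83470 mm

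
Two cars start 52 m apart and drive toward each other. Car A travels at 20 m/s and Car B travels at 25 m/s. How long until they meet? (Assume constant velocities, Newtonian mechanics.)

Combined speed: v_combined = 20 + 25 = 45 m/s
Time to meet: t = d/v_combined = 52/45 = 1.16 s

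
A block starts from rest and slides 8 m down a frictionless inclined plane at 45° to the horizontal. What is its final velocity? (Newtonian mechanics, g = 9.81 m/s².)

a = g sin(θ) = 9.81 × sin(45°) = 6.9367 m/s²
v = √(2ad) = √(2 × 6.9367 × 8) = 10.54 m/s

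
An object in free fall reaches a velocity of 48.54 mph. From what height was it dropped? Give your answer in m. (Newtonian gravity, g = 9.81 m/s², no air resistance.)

v = 48.54 mph × 0.44704 = 21.6993 m/s
h = v² / (2g) = 21.6993² / (2 × 9.81) = 24.0 m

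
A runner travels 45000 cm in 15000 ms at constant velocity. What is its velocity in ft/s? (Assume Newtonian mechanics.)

d = 45000 cm × 0.01 = 450.0 m
t = 15000 ms × 0.001 = 15.0 s
v = d / t = 450.0 / 15.0 = 30.0 m/s
v = 30.0 m/s / 0.3048 = 98.43 ft/s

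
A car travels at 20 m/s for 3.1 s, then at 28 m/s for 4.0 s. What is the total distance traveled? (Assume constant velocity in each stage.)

d₁ = v₁t₁ = 20 × 3.1 = 62.0 m
d₂ = v₂t₂ = 28 × 4.0 = 112.0 m
d_total = 62.0 + 112.0 = 174.0 m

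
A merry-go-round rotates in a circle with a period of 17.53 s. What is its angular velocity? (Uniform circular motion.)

ω = 2π/T = 2π/17.53 = 0.3584 rad/s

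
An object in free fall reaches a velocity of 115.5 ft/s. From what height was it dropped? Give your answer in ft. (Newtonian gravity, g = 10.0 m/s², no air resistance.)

v = 115.5 ft/s × 0.3048 = 35.2044 m/s
h = v² / (2g) = 35.2044² / (2 × 10.0) = 61.9675 m
h = 61.9675 m / 0.3048 = 203.3 ft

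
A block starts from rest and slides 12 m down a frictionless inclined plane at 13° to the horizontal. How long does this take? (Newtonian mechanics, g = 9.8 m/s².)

a = g sin(θ) = 9.8 × sin(13°) = 2.2045 m/s²
t = √(2d/a) = √(2 × 12 / 2.2045) = 3.3 s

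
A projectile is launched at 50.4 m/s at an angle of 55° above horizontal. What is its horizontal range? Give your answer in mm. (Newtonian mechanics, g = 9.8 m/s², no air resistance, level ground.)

R = v₀² × sin(2θ) / g = 50.4² × sin(2 × 55°) / 9.8 = 2540.16 × 0.939693 / 9.8 = 243.568 m
R = 243.568 m / 0.001 = 243600 mm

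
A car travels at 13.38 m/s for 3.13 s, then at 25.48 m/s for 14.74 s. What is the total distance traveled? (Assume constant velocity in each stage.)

d₁ = v₁t₁ = 13.38 × 3.13 = 41.8794 m
d₂ = v₂t₂ = 25.48 × 14.74 = 375.5752 m
d_total = 41.8794 + 375.5752 = 417.45 m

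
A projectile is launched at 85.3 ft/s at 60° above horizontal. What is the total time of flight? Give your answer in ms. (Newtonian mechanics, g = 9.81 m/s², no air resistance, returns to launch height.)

v₀ = 85.3 ft/s × 0.3048 = 25.9994 m/s
T = 2 × v₀ × sin(θ) / g = 2 × 25.9994 × sin(60°) / 9.81 = 2 × 25.9994 × 0.866025 / 9.81 = 4.59044 s
T = 4.59044 s / 0.001 = 4590 ms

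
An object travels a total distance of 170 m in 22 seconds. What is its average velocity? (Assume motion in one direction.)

v_avg = Δd / Δt = 170 / 22 = 7.73 m/s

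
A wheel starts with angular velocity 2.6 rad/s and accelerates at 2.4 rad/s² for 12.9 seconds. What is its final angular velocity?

ω = ω₀ + αt = 2.6 + 2.4 × 12.9 = 33.56 rad/s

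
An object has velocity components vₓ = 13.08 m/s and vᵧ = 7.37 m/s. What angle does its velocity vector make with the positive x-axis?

θ = arctan(vᵧ/vₓ) = arctan(7.37/13.08) = 29.4°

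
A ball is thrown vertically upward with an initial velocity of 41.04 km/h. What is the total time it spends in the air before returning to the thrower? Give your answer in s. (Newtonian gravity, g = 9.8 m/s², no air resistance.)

v₀ = 41.04 km/h × 0.2777777777777778 = 11.4 m/s
t_total = 2 × v₀ / g = 2 × 11.4 / 9.8 = 2.327 s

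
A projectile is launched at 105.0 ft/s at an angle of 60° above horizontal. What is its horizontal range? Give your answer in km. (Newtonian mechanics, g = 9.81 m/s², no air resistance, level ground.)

v₀ = 105.0 ft/s × 0.3048 = 32.004 m/s
R = v₀² × sin(2θ) / g = 32.004² × sin(2 × 60°) / 9.81 = 1024.26 × 0.866025 / 9.81 = 90.4215 m
R = 90.4215 m / 1000.0 = 0.09042 km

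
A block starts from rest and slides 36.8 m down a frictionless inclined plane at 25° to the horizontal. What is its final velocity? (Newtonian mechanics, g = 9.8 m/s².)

a = g sin(θ) = 9.8 × sin(25°) = 4.1417 m/s²
v = √(2ad) = √(2 × 4.1417 × 36.8) = 17.46 m/s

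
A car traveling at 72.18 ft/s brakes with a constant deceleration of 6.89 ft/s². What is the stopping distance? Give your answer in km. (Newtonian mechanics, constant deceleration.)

v₀ = 72.18 ft/s × 0.3048 = 22.0005 m/s
a = 6.89 ft/s² × 0.3048 = 2.10007 m/s²
d = v₀² / (2a) = 22.0005² / (2 × 2.10007) = 484.022 / 4.20014 = 115.239 m
d = 115.239 m / 1000.0 = 0.1152 km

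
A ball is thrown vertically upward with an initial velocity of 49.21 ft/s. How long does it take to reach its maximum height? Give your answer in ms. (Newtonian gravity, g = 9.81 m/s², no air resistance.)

v₀ = 49.21 ft/s × 0.3048 = 14.9992 m/s
t_up = v₀ / g = 14.9992 / 9.81 = 1.52897 s
t_up = 1.52897 s / 0.001 = 1529 ms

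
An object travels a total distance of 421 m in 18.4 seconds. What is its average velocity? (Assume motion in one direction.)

v_avg = Δd / Δt = 421 / 18.4 = 22.88 m/s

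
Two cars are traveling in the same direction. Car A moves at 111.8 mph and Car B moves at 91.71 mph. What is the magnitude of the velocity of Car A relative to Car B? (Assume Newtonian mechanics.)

v_rel = |v_A - v_B| = |111.8 - 91.71| = 20.09 mph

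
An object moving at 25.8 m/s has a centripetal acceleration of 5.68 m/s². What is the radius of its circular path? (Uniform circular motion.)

r = v²/a_c = 25.8²/5.68 = 117.19 m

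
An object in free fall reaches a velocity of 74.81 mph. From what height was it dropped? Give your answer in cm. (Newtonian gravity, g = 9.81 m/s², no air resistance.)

v = 74.81 mph × 0.44704 = 33.4431 m/s
h = v² / (2g) = 33.4431² / (2 × 9.81) = 57.0051 m
h = 57.0051 m / 0.01 = 5701 cm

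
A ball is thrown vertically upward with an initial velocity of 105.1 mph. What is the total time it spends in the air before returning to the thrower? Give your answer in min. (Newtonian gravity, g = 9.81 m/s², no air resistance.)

v₀ = 105.1 mph × 0.44704 = 46.9839 m/s
t_total = 2 × v₀ / g = 2 × 46.9839 / 9.81 = 9.57878 s
t_total = 9.57878 s / 60.0 = 0.1596 min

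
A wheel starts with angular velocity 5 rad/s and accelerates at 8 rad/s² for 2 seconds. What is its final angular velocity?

ω = ω₀ + αt = 5 + 8 × 2 = 21 rad/s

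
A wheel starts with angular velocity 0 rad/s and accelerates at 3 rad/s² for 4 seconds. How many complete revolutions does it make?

θ = ω₀t + ½αt² = 0×4 + ½×3×4² = 24.0 rad
Total revolutions = θ/(2π) = 24.0/(2π) = 3.82
Complete revolutions = ⌊3.82⌋ = 3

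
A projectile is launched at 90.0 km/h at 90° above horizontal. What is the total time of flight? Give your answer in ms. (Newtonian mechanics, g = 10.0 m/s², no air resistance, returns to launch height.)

v₀ = 90.0 km/h × 0.2777777777777778 = 25.0 m/s
T = 2 × v₀ × sin(θ) / g = 2 × 25.0 × sin(90°) / 10.0 = 2 × 25.0 × 1.0 / 10.0 = 5.0 s
T = 5.0 s / 0.001 = 5000 ms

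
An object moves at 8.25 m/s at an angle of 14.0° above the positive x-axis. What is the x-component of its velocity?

vₓ = v cos(θ) = 8.25 × cos(14.0°) = 8.0 m/s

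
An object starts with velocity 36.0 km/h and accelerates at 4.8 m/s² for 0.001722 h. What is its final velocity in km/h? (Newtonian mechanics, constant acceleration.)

v₀ = 36.0 km/h × 0.2777777777777778 = 10.0 m/s
t = 0.001722 h × 3600.0 = 6.1992 s
v = v₀ + a × t = 10.0 + 4.8 × 6.1992 = 39.7562 m/s
v = 39.7562 m/s / 0.2777777777777778 = 143.1 km/h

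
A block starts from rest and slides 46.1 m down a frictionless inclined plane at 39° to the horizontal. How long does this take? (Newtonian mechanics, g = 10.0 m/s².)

a = g sin(θ) = 10.0 × sin(39°) = 6.2932 m/s²
t = √(2d/a) = √(2 × 46.1 / 6.2932) = 3.83 s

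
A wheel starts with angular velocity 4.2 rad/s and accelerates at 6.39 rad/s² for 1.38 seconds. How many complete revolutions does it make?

θ = ω₀t + ½αt² = 4.2×1.38 + ½×6.39×1.38² = 11.880558 rad
Total revolutions = θ/(2π) = 11.880558/(2π) = 1.89
Complete revolutions = ⌊1.89⌋ = 1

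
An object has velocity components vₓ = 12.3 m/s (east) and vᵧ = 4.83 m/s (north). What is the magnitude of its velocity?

|v| = √(vₓ² + vᵧ²) = √(12.3² + 4.83²) = √(174.6189) = 13.21 m/s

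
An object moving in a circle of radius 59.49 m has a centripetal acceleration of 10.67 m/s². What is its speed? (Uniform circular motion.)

v = √(a_c × r) = √(10.67 × 59.49) = 25.19 m/s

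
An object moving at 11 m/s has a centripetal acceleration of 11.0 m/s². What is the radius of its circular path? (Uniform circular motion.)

r = v²/a_c = 11²/11.0 = 11.0 m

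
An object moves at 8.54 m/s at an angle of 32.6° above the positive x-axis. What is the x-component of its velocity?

vₓ = v cos(θ) = 8.54 × cos(32.6°) = 7.19 m/s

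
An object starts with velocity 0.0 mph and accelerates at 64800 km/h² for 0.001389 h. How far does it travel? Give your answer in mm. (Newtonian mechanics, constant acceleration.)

v₀ = 0.0 mph × 0.44704 = 0.0 m/s
a = 64800 km/h² × 7.716049382716049e-05 = 5.0 m/s²
t = 0.001389 h × 3600.0 = 5.0004 s
d = v₀ × t + ½ × a × t² = 0.0 × 5.0004 + 0.5 × 5.0 × 5.0004² = 62.51 m
d = 62.51 m / 0.001 = 62510 mm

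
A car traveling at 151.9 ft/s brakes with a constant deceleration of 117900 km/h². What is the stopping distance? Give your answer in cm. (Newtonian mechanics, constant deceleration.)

v₀ = 151.9 ft/s × 0.3048 = 46.2991 m/s
a = 117900 km/h² × 7.716049382716049e-05 = 9.09722 m/s²
d = v₀² / (2a) = 46.2991² / (2 × 9.09722) = 2143.61 / 18.1944 = 117.817 m
d = 117.817 m / 0.01 = 11780 cm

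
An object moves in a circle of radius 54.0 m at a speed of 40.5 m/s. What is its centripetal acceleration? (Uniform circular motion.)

a_c = v²/r = 40.5²/54.0 = 1640.25/54.0 = 30.38 m/s²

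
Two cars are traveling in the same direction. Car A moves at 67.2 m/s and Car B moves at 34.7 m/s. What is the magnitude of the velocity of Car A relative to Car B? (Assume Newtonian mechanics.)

v_rel = |v_A - v_B| = |67.2 - 34.7| = 32.5 m/s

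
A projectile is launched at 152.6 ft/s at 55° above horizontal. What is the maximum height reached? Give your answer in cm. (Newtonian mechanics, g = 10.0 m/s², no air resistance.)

v₀ = 152.6 ft/s × 0.3048 = 46.5125 m/s
H = v₀² × sin²(θ) / (2g) = 46.5125² × sin(55°)² / (2 × 10.0) = 2163.41 × 0.67101 / 20.0 = 72.5835 m
H = 72.5835 m / 0.01 = 7258 cm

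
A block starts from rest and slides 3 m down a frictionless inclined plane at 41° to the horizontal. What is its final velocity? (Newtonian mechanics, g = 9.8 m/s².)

a = g sin(θ) = 9.8 × sin(41°) = 6.4294 m/s²
v = √(2ad) = √(2 × 6.4294 × 3) = 6.21 m/s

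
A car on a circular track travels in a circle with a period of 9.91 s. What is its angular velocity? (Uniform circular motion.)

ω = 2π/T = 2π/9.91 = 0.634 rad/s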